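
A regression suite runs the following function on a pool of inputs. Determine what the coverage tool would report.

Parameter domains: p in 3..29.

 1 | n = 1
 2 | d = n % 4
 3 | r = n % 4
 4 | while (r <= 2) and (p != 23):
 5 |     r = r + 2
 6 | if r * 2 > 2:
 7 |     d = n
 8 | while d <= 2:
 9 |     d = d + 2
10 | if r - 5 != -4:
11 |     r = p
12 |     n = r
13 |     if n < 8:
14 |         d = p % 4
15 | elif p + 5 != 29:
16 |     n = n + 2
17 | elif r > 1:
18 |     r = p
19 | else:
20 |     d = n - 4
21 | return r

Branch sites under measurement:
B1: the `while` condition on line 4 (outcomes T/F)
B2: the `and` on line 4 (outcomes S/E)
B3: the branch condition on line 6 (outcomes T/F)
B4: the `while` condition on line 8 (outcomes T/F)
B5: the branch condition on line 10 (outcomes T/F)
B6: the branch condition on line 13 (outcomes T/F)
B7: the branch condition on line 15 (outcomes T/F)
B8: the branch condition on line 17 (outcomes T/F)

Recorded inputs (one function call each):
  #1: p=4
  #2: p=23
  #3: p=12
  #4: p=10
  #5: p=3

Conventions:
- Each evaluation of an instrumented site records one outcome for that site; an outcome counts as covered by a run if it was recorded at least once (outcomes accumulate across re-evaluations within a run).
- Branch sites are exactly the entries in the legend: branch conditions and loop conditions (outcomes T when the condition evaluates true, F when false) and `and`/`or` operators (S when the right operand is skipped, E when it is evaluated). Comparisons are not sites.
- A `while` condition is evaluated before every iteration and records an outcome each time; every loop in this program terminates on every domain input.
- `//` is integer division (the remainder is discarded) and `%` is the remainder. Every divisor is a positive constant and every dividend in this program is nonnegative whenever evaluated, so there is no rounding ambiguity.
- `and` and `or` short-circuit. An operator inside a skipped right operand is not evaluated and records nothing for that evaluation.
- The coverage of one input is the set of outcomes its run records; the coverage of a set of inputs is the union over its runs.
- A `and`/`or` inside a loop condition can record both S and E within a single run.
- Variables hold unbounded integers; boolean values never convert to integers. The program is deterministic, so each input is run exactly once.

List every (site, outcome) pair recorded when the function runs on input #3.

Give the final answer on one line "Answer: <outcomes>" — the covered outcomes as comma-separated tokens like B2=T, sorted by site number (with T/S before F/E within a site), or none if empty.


Tracing the run of input #3 (p=12):
  B2->E, B1->T, B2->S, B1->F, B3->T, B4->T, B4->F, B5->T, B6->F
distinct outcomes covered: B1=T, B1=F, B2=S, B2=E, B3=T, B4=T, B4=F, B5=T, B6=F
Answer: B1=T, B1=F, B2=S, B2=E, B3=T, B4=T, B4=F, B5=T, B6=F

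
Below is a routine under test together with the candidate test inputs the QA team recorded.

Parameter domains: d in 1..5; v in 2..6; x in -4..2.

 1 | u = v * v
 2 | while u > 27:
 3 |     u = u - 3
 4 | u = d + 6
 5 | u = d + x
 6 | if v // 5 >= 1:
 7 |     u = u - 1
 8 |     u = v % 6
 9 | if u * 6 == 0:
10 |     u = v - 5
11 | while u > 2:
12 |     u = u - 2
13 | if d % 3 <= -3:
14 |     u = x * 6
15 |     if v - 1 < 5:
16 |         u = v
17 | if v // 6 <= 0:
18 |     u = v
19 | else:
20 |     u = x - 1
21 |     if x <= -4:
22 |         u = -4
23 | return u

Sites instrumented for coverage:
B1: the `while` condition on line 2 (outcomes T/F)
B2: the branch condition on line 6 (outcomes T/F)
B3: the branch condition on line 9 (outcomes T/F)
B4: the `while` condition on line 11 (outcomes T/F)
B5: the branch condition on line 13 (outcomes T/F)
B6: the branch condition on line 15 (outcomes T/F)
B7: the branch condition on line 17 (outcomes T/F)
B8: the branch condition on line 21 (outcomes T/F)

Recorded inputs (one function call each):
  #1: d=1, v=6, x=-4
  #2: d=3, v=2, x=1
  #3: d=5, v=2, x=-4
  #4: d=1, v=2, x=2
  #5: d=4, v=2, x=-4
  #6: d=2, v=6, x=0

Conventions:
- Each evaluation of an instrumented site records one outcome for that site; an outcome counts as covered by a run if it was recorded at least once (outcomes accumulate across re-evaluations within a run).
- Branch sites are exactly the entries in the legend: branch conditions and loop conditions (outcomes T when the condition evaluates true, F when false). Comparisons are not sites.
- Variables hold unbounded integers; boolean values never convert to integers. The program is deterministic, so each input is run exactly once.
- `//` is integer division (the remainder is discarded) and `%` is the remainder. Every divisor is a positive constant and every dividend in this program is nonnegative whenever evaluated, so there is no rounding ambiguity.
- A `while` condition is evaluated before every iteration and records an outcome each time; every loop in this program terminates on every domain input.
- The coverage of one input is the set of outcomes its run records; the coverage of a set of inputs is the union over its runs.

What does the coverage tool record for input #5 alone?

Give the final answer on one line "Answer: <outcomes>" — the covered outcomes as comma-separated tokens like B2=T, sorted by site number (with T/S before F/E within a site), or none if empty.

Running input #5 (d=4, v=2, x=-4), event by event:
  B1->F, B2->F, B3->T, B4->F, B5->F, B7->T
collecting distinct outcomes: B1=F, B2=F, B3=T, B4=F, B5=F, B7=T

Answer: B1=F, B2=F, B3=T, B4=F, B5=F, B7=T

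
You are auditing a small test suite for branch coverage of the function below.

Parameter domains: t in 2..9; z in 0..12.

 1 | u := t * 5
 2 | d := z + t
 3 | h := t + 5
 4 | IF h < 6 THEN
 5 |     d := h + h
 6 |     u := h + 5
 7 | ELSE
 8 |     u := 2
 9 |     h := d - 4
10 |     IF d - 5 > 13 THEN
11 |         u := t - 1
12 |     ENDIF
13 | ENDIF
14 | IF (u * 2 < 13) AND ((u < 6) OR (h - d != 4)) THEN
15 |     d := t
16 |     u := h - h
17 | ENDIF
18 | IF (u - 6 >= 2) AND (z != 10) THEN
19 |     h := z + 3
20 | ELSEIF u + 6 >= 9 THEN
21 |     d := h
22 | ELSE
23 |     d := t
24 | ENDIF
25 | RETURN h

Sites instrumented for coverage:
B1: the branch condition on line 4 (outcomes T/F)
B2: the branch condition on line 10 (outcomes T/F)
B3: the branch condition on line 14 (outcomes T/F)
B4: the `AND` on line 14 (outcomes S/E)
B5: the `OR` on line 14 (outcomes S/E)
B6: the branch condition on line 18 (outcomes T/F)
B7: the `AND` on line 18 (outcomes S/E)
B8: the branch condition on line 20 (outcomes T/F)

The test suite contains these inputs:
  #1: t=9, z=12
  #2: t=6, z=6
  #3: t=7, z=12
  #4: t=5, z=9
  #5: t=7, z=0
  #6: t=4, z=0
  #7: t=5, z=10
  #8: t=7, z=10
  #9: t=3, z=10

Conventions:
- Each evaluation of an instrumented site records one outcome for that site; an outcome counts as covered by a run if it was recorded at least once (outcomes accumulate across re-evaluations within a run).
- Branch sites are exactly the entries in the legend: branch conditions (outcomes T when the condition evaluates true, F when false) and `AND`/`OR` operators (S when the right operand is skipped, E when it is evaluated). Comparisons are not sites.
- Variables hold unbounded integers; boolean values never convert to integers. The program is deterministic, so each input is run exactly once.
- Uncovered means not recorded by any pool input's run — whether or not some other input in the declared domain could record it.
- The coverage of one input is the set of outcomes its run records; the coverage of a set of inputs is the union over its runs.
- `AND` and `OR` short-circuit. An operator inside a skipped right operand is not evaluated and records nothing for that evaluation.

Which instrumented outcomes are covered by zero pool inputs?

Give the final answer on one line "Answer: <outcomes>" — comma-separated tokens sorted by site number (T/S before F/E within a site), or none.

#1 (t=9, z=12) -> B1->F, B2->T, B4->S, B3->F, B7->E, B6->T; covered: B1=F, B2=T, B3=F, B4=S, B6=T, B7=E
#2 (t=6, z=6) -> B1->F, B2->F, B4->E, B5->S, B3->T, B7->S, B6->F, B8->F; covered: B1=F, B2=F, B3=T, B4=E, B5=S, B6=F, B7=S, B8=F
#3 (t=7, z=12) -> B1->F, B2->T, B4->E, B5->E, B3->T, B7->S, B6->F, B8->F; covered: B1=F, B2=T, B3=T, B4=E, B5=E, B6=F, B7=S, B8=F
#4 (t=5, z=9) -> B1->F, B2->F, B4->E, B5->S, B3->T, B7->S, B6->F, B8->F; covered: B1=F, B2=F, B3=T, B4=E, B5=S, B6=F, B7=S, B8=F
#5 (t=7, z=0) -> B1->F, B2->F, B4->E, B5->S, B3->T, B7->S, B6->F, B8->F; covered: B1=F, B2=F, B3=T, B4=E, B5=S, B6=F, B7=S, B8=F
#6 (t=4, z=0) -> B1->F, B2->F, B4->E, B5->S, B3->T, B7->S, B6->F, B8->F; covered: B1=F, B2=F, B3=T, B4=E, B5=S, B6=F, B7=S, B8=F
#7 (t=5, z=10) -> B1->F, B2->F, B4->E, B5->S, B3->T, B7->S, B6->F, B8->F; covered: B1=F, B2=F, B3=T, B4=E, B5=S, B6=F, B7=S, B8=F
#8 (t=7, z=10) -> B1->F, B2->F, B4->E, B5->S, B3->T, B7->S, B6->F, B8->F; covered: B1=F, B2=F, B3=T, B4=E, B5=S, B6=F, B7=S, B8=F
#9 (t=3, z=10) -> B1->F, B2->F, B4->E, B5->S, B3->T, B7->S, B6->F, B8->F; covered: B1=F, B2=F, B3=T, B4=E, B5=S, B6=F, B7=S, B8=F
union over the pool: B1=F, B2=T, B2=F, B3=T, B3=F, B4=S, B4=E, B5=S, B5=E, B6=T, B6=F, B7=S, B7=E, B8=F
uncovered (2 of 16): B1=T, B8=T

Answer: B1=T, B8=T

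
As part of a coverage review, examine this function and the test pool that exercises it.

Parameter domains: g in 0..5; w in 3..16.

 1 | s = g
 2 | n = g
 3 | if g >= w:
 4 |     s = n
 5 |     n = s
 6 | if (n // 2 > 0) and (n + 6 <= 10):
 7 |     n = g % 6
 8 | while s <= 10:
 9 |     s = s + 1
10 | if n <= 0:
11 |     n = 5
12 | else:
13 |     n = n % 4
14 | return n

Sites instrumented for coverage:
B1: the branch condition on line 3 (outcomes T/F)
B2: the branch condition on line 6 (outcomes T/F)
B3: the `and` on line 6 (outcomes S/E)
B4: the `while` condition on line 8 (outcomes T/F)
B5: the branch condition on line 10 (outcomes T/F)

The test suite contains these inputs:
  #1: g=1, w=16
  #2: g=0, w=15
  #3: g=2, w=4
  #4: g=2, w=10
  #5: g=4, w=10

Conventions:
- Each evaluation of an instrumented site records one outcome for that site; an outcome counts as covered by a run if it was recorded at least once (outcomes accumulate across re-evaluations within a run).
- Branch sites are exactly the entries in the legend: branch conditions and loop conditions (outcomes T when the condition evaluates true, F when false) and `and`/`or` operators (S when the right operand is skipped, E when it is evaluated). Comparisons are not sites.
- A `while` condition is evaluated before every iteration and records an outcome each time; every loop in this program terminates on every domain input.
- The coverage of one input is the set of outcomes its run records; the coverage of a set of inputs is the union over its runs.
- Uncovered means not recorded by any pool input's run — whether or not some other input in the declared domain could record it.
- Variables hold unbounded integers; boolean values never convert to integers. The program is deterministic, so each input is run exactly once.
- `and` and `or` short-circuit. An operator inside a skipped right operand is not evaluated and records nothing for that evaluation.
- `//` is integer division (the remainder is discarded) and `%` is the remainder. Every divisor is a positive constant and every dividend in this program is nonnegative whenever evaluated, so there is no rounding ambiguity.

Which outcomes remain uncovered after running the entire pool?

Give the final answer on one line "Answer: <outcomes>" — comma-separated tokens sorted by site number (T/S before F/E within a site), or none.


#1 (g=1, w=16) -> B1->F, B3->S, B2->F, B4->T, B4->T, B4->T, B4->T, B4->T, B4->T, B4->T, B4->T, B4->T, B4->T, B4->F, ...; covered: B1=F, B2=F, B3=S, B4=T, B4=F, B5=F
#2 (g=0, w=15) -> B1->F, B3->S, B2->F, B4->T, B4->T, B4->T, B4->T, B4->T, B4->T, B4->T, B4->T, B4->T, B4->T, B4->T, ...; covered: B1=F, B2=F, B3=S, B4=T, B4=F, B5=T
#3 (g=2, w=4) -> B1->F, B3->E, B2->T, B4->T, B4->T, B4->T, B4->T, B4->T, B4->T, B4->T, B4->T, B4->T, B4->F, B5->F; covered: B1=F, B2=T, B3=E, B4=T, B4=F, B5=F
#4 (g=2, w=10) -> B1->F, B3->E, B2->T, B4->T, B4->T, B4->T, B4->T, B4->T, B4->T, B4->T, B4->T, B4->T, B4->F, B5->F; covered: B1=F, B2=T, B3=E, B4=T, B4=F, B5=F
#5 (g=4, w=10) -> B1->F, B3->E, B2->T, B4->T, B4->T, B4->T, B4->T, B4->T, B4->T, B4->T, B4->F, B5->F; covered: B1=F, B2=T, B3=E, B4=T, B4=F, B5=F
union over the pool: B1=F, B2=T, B2=F, B3=S, B3=E, B4=T, B4=F, B5=T, B5=F
uncovered (1 of 10): B1=T
Answer: B1=T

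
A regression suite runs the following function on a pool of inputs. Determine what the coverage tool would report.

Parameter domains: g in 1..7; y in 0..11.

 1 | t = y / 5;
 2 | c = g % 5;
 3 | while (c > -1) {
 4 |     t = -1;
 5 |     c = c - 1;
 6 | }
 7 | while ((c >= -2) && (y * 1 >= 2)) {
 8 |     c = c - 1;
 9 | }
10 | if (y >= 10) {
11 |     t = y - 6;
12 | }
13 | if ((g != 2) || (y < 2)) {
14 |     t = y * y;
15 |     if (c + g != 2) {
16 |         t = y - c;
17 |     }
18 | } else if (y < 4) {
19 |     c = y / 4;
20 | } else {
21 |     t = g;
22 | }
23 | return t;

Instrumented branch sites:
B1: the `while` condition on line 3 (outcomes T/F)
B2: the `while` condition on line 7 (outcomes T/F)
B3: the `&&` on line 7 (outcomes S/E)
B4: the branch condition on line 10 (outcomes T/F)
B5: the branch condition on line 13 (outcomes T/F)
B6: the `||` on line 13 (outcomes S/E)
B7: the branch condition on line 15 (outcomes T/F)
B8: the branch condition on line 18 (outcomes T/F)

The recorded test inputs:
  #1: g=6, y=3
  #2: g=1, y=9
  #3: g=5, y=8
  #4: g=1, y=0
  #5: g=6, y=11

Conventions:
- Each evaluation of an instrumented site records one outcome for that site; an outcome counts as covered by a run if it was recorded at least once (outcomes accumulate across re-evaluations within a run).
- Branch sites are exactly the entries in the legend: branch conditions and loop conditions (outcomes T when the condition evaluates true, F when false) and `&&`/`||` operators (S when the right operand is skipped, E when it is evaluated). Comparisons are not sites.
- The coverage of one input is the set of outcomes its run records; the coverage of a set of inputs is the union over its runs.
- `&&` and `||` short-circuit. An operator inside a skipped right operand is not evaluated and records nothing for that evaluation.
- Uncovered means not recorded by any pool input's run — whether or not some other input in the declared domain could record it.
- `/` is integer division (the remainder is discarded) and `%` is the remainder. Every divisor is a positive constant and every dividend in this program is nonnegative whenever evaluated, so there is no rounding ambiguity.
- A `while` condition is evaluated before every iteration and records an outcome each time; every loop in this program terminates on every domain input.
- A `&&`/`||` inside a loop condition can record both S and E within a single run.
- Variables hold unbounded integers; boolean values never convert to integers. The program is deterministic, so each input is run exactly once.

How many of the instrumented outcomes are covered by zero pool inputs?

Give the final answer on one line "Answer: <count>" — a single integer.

run #1 (g=6, y=3) runs B1->T, B1->T, B1->F, B3->E, B2->T, B3->E, B2->T, B3->S, B2->F, B4->F, B6->S, B5->T, B7->T; records B1=T, B1=F, B2=T, B2=F, B3=S, B3=E, B4=F, B5=T, B6=S, B7=T
run #2 (g=1, y=9) runs B1->T, B1->T, B1->F, B3->E, B2->T, B3->E, B2->T, B3->S, B2->F, B4->F, B6->S, B5->T, B7->T; records B1=T, B1=F, B2=T, B2=F, B3=S, B3=E, B4=F, B5=T, B6=S, B7=T
run #3 (g=5, y=8) runs B1->T, B1->F, B3->E, B2->T, B3->E, B2->T, B3->S, B2->F, B4->F, B6->S, B5->T, B7->F; records B1=T, B1=F, B2=T, B2=F, B3=S, B3=E, B4=F, B5=T, B6=S, B7=F
run #4 (g=1, y=0) runs B1->T, B1->T, B1->F, B3->E, B2->F, B4->F, B6->S, B5->T, B7->T; records B1=T, B1=F, B2=F, B3=E, B4=F, B5=T, B6=S, B7=T
run #5 (g=6, y=11) runs B1->T, B1->T, B1->F, B3->E, B2->T, B3->E, B2->T, B3->S, B2->F, B4->T, B6->S, B5->T, B7->T; records B1=T, B1=F, B2=T, B2=F, B3=S, B3=E, B4=T, B5=T, B6=S, B7=T
union over the pool: B1=T, B1=F, B2=T, B2=F, B3=S, B3=E, B4=T, B4=F, B5=T, B6=S, B7=T, B7=F
uncovered (4 of 16): B5=F, B6=E, B8=T, B8=F

Answer: 4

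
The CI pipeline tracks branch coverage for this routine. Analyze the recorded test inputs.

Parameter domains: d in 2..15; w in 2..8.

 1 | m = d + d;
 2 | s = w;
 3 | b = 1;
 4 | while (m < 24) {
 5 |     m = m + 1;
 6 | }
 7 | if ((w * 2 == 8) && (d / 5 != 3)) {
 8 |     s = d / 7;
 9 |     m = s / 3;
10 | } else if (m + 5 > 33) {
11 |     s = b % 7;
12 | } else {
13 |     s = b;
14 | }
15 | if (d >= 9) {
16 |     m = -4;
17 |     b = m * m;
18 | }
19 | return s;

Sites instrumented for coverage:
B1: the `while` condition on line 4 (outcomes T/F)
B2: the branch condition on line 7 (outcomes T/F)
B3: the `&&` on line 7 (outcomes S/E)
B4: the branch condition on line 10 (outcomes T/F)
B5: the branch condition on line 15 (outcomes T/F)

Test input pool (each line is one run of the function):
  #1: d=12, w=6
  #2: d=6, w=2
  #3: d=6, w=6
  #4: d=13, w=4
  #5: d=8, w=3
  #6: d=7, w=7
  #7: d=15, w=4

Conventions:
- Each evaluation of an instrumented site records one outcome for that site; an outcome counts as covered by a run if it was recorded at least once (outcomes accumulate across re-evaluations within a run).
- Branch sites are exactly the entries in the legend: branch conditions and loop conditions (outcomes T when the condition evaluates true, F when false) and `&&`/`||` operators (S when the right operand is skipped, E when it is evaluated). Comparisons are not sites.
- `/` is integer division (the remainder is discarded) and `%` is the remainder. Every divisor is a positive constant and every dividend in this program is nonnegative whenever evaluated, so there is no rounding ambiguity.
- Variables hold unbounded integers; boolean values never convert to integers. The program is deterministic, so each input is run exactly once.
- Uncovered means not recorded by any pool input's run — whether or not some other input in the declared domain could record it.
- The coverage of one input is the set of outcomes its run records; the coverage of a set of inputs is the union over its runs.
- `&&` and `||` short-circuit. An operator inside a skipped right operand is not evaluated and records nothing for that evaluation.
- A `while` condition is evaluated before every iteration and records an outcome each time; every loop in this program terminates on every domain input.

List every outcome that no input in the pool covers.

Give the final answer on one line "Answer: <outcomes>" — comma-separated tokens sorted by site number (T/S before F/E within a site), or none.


test 1 (d=12, w=6) fires B1->F, B3->S, B2->F, B4->F, B5->T; hits B1=F, B2=F, B3=S, B4=F, B5=T
test 2 (d=6, w=2) fires B1->T, B1->T, B1->T, B1->T, B1->T, B1->T, B1->T, B1->T, B1->T, B1->T, B1->T, B1->T, B1->F, B3->S, ...; hits B1=T, B1=F, B2=F, B3=S, B4=F, B5=F
test 3 (d=6, w=6) fires B1->T, B1->T, B1->T, B1->T, B1->T, B1->T, B1->T, B1->T, B1->T, B1->T, B1->T, B1->T, B1->F, B3->S, ...; hits B1=T, B1=F, B2=F, B3=S, B4=F, B5=F
test 4 (d=13, w=4) fires B1->F, B3->E, B2->T, B5->T; hits B1=F, B2=T, B3=E, B5=T
test 5 (d=8, w=3) fires B1->T, B1->T, B1->T, B1->T, B1->T, B1->T, B1->T, B1->T, B1->F, B3->S, B2->F, B4->F, B5->F; hits B1=T, B1=F, B2=F, B3=S, B4=F, B5=F
test 6 (d=7, w=7) fires B1->T, B1->T, B1->T, B1->T, B1->T, B1->T, B1->T, B1->T, B1->T, B1->T, B1->F, B3->S, B2->F, B4->F, ...; hits B1=T, B1=F, B2=F, B3=S, B4=F, B5=F
test 7 (d=15, w=4) fires B1->F, B3->E, B2->F, B4->T, B5->T; hits B1=F, B2=F, B3=E, B4=T, B5=T
union over the pool: B1=T, B1=F, B2=T, B2=F, B3=S, B3=E, B4=T, B4=F, B5=T, B5=F
uncovered (0 of 10): none
Answer: none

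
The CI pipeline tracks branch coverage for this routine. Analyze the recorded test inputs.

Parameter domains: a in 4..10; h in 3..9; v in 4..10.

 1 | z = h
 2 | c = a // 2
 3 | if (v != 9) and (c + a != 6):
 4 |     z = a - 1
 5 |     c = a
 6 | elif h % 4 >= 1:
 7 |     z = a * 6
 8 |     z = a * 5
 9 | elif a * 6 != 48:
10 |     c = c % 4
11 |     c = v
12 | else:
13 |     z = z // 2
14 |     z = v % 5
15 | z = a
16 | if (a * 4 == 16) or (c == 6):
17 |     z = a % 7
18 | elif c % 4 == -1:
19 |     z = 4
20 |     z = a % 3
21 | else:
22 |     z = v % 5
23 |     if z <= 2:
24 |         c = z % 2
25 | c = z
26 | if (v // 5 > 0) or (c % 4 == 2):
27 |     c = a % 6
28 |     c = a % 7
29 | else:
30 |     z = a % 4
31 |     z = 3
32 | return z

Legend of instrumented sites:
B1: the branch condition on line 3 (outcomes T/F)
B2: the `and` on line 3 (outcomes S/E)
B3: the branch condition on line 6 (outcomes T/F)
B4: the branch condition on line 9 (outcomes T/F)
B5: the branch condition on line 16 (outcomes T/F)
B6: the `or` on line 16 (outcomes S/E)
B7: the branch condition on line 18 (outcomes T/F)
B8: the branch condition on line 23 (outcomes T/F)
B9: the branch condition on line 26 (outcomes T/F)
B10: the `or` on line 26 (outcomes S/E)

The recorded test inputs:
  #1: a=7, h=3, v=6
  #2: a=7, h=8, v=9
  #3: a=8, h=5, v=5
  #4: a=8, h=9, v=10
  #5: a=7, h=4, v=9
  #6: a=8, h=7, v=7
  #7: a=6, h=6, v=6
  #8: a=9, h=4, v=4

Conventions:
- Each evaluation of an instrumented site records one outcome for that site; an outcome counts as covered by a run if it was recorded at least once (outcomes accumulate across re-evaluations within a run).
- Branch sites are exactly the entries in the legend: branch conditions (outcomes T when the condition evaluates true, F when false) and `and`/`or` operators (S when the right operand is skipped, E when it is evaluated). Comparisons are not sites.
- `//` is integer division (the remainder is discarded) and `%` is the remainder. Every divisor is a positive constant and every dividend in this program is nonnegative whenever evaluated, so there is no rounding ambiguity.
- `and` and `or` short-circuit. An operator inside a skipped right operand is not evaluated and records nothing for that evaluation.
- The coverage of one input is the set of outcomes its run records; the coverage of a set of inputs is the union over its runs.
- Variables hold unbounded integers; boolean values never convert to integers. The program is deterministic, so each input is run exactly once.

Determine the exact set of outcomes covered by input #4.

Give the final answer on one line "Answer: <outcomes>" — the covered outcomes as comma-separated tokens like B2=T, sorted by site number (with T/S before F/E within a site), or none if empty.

Event log for input #4 (a=8, h=9, v=10):
  B2->E, B1->T, B6->E, B5->F, B7->F, B8->T, B10->S, B9->T
deduplicating events, the covered set is: B1=T, B2=E, B5=F, B6=E, B7=F, B8=T, B9=T, B10=S

Answer: B1=T, B2=E, B5=F, B6=E, B7=F, B8=T, B9=T, B10=S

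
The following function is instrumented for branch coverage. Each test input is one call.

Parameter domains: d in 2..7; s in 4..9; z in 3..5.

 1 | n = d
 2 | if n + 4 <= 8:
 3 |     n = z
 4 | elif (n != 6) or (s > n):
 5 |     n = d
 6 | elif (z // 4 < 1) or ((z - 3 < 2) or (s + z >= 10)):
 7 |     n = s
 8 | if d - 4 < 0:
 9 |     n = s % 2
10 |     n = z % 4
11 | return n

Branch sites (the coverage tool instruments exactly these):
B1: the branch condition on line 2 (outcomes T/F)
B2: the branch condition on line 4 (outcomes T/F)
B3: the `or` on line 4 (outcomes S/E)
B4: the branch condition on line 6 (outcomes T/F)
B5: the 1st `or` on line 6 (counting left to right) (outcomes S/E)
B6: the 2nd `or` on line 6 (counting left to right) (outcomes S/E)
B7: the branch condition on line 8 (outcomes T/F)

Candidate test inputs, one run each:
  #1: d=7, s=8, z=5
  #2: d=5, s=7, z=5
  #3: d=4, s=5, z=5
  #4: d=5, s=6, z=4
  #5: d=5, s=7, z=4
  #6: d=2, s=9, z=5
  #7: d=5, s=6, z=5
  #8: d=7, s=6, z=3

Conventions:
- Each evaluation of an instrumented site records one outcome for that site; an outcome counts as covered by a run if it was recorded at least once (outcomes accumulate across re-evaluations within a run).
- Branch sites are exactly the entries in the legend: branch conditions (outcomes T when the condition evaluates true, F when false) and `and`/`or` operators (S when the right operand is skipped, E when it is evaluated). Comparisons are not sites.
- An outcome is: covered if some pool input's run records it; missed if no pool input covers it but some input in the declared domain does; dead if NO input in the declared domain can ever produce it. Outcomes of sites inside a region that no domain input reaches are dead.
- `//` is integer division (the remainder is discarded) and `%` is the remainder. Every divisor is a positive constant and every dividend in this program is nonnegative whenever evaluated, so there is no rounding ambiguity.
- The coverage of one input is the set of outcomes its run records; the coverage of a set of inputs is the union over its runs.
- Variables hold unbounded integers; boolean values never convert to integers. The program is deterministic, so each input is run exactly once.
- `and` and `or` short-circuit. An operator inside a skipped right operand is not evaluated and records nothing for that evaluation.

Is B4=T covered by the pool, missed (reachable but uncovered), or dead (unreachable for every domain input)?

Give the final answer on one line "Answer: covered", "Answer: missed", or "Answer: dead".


no pool input records B4=T
but domain input (d=6, s=4, z=3) does record it -> reachable, so missed
Answer: missed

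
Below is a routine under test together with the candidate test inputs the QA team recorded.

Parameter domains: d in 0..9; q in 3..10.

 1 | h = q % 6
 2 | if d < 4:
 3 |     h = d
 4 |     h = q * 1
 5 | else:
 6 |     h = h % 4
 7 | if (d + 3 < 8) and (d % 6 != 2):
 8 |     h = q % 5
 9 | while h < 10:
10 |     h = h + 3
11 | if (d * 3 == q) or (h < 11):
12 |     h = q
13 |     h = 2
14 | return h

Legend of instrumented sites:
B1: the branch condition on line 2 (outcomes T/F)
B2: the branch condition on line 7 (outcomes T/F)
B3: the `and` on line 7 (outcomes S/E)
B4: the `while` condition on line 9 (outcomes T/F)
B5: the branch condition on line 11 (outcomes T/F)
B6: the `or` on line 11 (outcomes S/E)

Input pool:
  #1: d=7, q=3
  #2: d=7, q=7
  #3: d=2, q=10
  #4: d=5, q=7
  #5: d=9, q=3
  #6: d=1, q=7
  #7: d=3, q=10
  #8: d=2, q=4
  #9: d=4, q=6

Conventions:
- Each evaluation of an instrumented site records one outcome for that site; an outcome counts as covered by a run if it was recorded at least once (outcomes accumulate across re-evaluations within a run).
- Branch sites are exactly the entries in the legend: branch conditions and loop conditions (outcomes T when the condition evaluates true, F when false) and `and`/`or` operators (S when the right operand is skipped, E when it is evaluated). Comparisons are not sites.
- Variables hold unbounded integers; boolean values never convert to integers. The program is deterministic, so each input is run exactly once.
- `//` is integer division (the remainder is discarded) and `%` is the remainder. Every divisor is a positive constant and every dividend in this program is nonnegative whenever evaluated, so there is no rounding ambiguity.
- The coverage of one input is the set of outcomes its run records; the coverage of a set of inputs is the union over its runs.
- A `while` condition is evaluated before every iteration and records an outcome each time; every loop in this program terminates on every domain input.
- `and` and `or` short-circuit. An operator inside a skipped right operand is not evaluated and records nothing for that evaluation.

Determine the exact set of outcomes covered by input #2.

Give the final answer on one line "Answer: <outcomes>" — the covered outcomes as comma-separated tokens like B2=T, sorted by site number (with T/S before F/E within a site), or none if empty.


Running input #2 (d=7, q=7), event by event:
  B1->F, B3->S, B2->F, B4->T, B4->T, B4->T, B4->F, B6->E, B5->T
distinct outcomes covered: B1=F, B2=F, B3=S, B4=T, B4=F, B5=T, B6=E
Answer: B1=F, B2=F, B3=S, B4=T, B4=F, B5=T, B6=E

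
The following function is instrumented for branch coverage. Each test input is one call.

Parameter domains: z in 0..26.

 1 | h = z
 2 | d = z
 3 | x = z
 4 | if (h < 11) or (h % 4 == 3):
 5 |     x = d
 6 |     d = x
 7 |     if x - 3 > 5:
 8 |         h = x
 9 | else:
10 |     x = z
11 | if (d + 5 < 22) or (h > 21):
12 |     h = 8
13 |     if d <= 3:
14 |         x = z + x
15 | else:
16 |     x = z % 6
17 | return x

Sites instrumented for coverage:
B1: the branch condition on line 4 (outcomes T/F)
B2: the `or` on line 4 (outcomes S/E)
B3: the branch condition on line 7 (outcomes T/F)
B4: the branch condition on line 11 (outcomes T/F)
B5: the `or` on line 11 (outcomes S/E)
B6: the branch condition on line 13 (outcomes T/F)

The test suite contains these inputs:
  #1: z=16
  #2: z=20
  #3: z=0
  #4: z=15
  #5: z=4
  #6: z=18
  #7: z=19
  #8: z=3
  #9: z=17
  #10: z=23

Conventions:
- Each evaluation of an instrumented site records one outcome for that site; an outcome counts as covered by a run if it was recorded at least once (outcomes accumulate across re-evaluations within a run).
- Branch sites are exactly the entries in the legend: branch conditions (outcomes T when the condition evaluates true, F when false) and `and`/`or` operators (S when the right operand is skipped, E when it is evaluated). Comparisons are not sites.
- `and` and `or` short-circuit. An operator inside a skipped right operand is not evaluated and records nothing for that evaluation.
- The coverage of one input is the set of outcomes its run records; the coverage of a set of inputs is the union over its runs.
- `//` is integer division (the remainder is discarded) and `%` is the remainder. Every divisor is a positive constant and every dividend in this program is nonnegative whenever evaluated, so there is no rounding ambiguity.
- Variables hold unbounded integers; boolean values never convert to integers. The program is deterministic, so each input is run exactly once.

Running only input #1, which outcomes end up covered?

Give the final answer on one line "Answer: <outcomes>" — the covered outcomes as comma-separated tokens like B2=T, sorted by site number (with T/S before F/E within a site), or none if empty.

Tracing the run of input #1 (z=16):
  B2->E, B1->F, B5->S, B4->T, B6->F
deduplicating events, the covered set is: B1=F, B2=E, B4=T, B5=S, B6=F

Answer: B1=F, B2=E, B4=T, B5=S, B6=F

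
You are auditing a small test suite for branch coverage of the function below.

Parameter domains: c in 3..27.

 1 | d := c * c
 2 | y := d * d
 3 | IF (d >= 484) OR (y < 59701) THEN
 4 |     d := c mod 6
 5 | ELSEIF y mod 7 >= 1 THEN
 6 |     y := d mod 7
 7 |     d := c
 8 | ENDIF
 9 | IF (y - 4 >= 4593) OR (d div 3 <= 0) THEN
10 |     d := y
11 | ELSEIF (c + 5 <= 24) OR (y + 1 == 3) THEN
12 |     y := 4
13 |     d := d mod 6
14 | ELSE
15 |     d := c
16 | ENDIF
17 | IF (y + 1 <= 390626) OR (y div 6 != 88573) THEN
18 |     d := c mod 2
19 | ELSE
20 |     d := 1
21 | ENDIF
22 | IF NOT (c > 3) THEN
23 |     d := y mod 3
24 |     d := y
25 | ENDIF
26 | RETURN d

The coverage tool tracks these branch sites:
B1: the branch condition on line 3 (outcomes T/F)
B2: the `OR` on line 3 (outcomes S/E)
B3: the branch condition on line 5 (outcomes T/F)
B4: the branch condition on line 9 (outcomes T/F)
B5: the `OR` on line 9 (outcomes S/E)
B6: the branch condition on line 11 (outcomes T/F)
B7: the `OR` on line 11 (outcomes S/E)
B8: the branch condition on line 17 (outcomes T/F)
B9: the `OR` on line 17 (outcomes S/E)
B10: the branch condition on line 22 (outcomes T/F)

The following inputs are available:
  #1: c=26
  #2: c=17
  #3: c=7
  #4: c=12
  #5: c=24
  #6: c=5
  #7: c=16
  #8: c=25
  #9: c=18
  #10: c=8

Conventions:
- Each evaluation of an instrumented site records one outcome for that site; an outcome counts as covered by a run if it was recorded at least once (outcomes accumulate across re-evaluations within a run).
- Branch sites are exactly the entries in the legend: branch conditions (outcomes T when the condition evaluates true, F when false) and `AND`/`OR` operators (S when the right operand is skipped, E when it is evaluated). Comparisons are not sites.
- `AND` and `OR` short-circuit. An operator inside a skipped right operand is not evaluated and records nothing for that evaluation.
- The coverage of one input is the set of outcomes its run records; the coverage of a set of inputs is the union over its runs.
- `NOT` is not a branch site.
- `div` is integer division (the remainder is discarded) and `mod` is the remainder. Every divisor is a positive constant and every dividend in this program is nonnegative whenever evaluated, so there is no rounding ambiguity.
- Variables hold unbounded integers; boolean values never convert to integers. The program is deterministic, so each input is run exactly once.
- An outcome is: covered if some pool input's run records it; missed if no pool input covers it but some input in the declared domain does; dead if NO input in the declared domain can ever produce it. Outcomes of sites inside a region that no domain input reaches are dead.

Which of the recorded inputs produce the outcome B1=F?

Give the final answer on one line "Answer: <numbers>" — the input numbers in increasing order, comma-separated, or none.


input #1 (c=26): does not record B1=F
input #2 (c=17): records B1=F
input #3 (c=7): does not record B1=F
input #4 (c=12): does not record B1=F
input #5 (c=24): does not record B1=F
input #6 (c=5): does not record B1=F
input #7 (c=16): records B1=F
input #8 (c=25): does not record B1=F
input #9 (c=18): records B1=F
input #10 (c=8): does not record B1=F
Answer: 2, 7, 9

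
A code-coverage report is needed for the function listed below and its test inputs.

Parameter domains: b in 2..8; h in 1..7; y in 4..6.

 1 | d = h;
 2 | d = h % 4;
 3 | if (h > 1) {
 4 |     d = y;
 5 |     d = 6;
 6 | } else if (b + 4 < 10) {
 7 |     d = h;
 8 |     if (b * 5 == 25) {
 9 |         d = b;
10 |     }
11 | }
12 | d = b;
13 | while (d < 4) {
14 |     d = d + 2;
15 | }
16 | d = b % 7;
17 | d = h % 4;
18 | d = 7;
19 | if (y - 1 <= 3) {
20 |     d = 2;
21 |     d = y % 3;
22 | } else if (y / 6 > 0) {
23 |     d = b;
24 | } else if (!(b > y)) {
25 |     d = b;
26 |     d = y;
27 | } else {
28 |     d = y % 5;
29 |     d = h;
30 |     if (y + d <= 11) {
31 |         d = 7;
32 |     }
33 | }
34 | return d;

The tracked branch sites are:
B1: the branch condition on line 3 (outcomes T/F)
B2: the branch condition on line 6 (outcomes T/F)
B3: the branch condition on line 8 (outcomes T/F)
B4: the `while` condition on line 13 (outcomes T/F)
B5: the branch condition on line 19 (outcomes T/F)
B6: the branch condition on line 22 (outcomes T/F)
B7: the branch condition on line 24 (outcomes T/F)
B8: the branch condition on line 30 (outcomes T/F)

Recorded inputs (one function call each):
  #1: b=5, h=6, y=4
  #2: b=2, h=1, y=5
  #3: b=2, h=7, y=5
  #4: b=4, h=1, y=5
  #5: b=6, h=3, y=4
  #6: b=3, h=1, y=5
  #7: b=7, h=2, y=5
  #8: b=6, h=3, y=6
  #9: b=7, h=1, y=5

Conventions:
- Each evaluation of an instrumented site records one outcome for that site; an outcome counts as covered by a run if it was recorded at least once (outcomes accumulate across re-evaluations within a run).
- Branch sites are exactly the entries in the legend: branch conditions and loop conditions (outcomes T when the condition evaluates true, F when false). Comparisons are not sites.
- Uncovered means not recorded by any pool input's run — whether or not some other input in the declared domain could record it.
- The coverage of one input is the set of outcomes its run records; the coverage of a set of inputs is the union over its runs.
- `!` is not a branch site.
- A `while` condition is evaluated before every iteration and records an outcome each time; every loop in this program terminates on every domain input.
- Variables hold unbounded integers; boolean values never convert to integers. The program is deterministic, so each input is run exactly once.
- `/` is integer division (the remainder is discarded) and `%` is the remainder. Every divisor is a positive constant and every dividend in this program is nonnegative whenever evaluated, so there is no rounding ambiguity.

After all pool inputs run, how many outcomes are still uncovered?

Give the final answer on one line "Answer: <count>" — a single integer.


test 1 (b=5, h=6, y=4) fires B1->T, B4->F, B5->T; hits B1=T, B4=F, B5=T
test 2 (b=2, h=1, y=5) fires B1->F, B2->T, B3->F, B4->T, B4->F, B5->F, B6->F, B7->T; hits B1=F, B2=T, B3=F, B4=T, B4=F, B5=F, B6=F, B7=T
test 3 (b=2, h=7, y=5) fires B1->T, B4->T, B4->F, B5->F, B6->F, B7->T; hits B1=T, B4=T, B4=F, B5=F, B6=F, B7=T
test 4 (b=4, h=1, y=5) fires B1->F, B2->T, B3->F, B4->F, B5->F, B6->F, B7->T; hits B1=F, B2=T, B3=F, B4=F, B5=F, B6=F, B7=T
test 5 (b=6, h=3, y=4) fires B1->T, B4->F, B5->T; hits B1=T, B4=F, B5=T
test 6 (b=3, h=1, y=5) fires B1->F, B2->T, B3->F, B4->T, B4->F, B5->F, B6->F, B7->T; hits B1=F, B2=T, B3=F, B4=T, B4=F, B5=F, B6=F, B7=T
test 7 (b=7, h=2, y=5) fires B1->T, B4->F, B5->F, B6->F, B7->F, B8->T; hits B1=T, B4=F, B5=F, B6=F, B7=F, B8=T
test 8 (b=6, h=3, y=6) fires B1->T, B4->F, B5->F, B6->T; hits B1=T, B4=F, B5=F, B6=T
test 9 (b=7, h=1, y=5) fires B1->F, B2->F, B4->F, B5->F, B6->F, B7->F, B8->T; hits B1=F, B2=F, B4=F, B5=F, B6=F, B7=F, B8=T
union over the pool: B1=T, B1=F, B2=T, B2=F, B3=F, B4=T, B4=F, B5=T, B5=F, B6=T, B6=F, B7=T, B7=F, B8=T
uncovered (2 of 16): B3=T, B8=F
Answer: 2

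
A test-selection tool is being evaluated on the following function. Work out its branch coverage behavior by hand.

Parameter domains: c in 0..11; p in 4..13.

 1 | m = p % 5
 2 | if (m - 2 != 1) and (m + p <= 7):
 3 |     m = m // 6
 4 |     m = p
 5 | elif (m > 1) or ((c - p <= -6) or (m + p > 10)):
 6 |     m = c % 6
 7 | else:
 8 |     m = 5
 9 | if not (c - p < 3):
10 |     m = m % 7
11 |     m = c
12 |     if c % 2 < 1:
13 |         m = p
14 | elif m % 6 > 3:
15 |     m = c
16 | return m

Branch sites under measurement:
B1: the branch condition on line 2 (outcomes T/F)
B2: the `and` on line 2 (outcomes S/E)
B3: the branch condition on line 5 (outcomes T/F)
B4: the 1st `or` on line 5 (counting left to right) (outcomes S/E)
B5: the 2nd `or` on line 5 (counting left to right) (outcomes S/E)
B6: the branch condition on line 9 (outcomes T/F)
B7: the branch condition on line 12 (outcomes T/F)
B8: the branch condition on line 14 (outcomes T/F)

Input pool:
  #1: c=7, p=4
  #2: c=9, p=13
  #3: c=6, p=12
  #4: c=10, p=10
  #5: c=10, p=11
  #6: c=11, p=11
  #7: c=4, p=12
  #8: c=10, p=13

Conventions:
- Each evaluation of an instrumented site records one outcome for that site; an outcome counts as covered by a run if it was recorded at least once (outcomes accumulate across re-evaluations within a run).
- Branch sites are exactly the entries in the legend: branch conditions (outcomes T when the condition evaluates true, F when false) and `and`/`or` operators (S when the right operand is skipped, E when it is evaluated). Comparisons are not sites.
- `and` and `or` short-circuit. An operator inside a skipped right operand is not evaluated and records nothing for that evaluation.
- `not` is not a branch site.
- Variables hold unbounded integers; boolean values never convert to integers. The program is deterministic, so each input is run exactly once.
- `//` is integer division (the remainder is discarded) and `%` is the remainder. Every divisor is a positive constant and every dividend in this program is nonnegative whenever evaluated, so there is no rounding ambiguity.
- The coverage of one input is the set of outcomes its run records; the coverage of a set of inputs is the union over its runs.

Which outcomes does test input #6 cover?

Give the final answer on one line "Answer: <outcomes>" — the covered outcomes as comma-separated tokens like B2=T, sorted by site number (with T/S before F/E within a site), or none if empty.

Simulating input #6 (c=11, p=11) step by step:
  B2->E, B1->F, B4->E, B5->E, B3->T, B6->F, B8->T
collecting distinct outcomes: B1=F, B2=E, B3=T, B4=E, B5=E, B6=F, B8=T

Answer: B1=F, B2=E, B3=T, B4=E, B5=E, B6=F, B8=T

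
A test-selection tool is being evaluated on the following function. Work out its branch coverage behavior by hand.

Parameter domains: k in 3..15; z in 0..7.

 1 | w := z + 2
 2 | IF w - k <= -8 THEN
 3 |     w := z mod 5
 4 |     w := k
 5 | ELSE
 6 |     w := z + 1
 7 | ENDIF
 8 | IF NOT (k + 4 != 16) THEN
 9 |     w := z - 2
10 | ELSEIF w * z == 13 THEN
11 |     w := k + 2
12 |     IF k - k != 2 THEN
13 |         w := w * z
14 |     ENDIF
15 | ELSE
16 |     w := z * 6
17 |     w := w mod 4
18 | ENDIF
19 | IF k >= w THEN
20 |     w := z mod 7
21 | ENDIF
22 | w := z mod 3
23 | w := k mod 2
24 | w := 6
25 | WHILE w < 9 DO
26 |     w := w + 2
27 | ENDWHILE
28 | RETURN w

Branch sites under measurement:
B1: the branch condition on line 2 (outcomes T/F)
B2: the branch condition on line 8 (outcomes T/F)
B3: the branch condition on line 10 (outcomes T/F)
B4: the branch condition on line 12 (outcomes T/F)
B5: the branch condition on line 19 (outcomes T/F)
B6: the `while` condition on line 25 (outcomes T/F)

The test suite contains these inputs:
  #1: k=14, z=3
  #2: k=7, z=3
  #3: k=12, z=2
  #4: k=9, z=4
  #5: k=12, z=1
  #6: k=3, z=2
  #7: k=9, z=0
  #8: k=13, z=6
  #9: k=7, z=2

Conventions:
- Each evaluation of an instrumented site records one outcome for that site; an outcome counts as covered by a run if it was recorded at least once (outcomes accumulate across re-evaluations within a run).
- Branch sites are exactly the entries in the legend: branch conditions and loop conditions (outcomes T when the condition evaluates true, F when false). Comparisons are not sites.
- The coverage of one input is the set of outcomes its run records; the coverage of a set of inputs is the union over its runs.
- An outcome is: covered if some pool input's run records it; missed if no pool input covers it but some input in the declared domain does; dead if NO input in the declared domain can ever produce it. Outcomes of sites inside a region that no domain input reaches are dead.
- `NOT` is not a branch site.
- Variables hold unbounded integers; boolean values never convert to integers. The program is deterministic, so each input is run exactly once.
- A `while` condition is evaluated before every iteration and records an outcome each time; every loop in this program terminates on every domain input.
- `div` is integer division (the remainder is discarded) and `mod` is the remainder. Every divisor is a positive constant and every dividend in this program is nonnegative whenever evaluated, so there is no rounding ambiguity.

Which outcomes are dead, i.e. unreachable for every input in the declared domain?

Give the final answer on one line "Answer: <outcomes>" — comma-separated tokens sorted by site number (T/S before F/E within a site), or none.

sweeping the full domain (104 inputs) for each outcome:
  B4=F: zero occurrences over every domain input -> dead
  reachable outcomes have witnesses, e.g. B1=T (e.g. k=10, z=0), B1=F (e.g. k=3, z=0), B2=T (e.g. k=12, z=0), B2=F (e.g. k=3, z=0)

Answer: B4=F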